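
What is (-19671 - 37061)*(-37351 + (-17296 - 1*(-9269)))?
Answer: 2574384696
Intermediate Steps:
(-19671 - 37061)*(-37351 + (-17296 - 1*(-9269))) = -56732*(-37351 + (-17296 + 9269)) = -56732*(-37351 - 8027) = -56732*(-45378) = 2574384696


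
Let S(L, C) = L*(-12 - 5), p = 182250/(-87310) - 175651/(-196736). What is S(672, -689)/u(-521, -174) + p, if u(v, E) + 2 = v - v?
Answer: 9809462010673/1717702016 ≈ 5710.8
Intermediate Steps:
u(v, E) = -2 (u(v, E) = -2 + (v - v) = -2 + 0 = -2)
p = -2051904719/1717702016 (p = 182250*(-1/87310) - 175651*(-1/196736) = -18225/8731 + 175651/196736 = -2051904719/1717702016 ≈ -1.1946)
S(L, C) = -17*L (S(L, C) = L*(-17) = -17*L)
S(672, -689)/u(-521, -174) + p = -17*672/(-2) - 2051904719/1717702016 = -11424*(-½) - 2051904719/1717702016 = 5712 - 2051904719/1717702016 = 9809462010673/1717702016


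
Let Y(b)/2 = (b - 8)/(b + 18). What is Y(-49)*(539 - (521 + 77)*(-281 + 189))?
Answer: 6333270/31 ≈ 2.0430e+5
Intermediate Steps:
Y(b) = 2*(-8 + b)/(18 + b) (Y(b) = 2*((b - 8)/(b + 18)) = 2*((-8 + b)/(18 + b)) = 2*(-8 + b)/(18 + b))
Y(-49)*(539 - (521 + 77)*(-281 + 189)) = (2*(-8 - 49)/(18 - 49))*(539 - (521 + 77)*(-281 + 189)) = (2*(-57)/(-31))*(539 - 598*(-92)) = (2*(-1/31)*(-57))*(539 - 1*(-55016)) = 114*(539 + 55016)/31 = (114/31)*55555 = 6333270/31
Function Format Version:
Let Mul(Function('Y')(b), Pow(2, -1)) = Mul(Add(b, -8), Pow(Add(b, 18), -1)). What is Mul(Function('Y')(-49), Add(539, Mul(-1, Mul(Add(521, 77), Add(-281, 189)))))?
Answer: Rational(6333270, 31) ≈ 2.0430e+5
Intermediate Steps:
Function('Y')(b) = Mul(2, Pow(Add(18, b), -1), Add(-8, b)) (Function('Y')(b) = Mul(2, Mul(Add(b, -8), Pow(Add(b, 18), -1))) = Mul(2, Mul(Add(-8, b), Pow(Add(18, b), -1))) = Mul(2, Mul(Pow(Add(18, b), -1), Add(-8, b))) = Mul(2, Pow(Add(18, b), -1), Add(-8, b)))
Mul(Function('Y')(-49), Add(539, Mul(-1, Mul(Add(521, 77), Add(-281, 189))))) = Mul(Mul(2, Pow(Add(18, -49), -1), Add(-8, -49)), Add(539, Mul(-1, Mul(Add(521, 77), Add(-281, 189))))) = Mul(Mul(2, Pow(-31, -1), -57), Add(539, Mul(-1, Mul(598, -92)))) = Mul(Mul(2, Rational(-1, 31), -57), Add(539, Mul(-1, -55016))) = Mul(Rational(114, 31), Add(539, 55016)) = Mul(Rational(114, 31), 55555) = Rational(6333270, 31)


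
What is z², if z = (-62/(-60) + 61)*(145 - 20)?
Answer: 2164575625/36 ≈ 6.0127e+7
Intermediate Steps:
z = 46525/6 (z = (-62*(-1/60) + 61)*125 = (31/30 + 61)*125 = (1861/30)*125 = 46525/6 ≈ 7754.2)
z² = (46525/6)² = 2164575625/36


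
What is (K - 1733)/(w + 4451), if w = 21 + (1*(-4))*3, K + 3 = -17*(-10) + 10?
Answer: -389/1115 ≈ -0.34888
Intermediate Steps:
K = 177 (K = -3 + (-17*(-10) + 10) = -3 + (170 + 10) = -3 + 180 = 177)
w = 9 (w = 21 - 4*3 = 21 - 12 = 9)
(K - 1733)/(w + 4451) = (177 - 1733)/(9 + 4451) = -1556/4460 = -1556*1/4460 = -389/1115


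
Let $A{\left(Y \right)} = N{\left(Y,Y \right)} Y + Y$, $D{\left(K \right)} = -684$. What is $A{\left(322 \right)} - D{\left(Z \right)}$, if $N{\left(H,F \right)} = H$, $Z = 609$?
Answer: $104690$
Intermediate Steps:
$A{\left(Y \right)} = Y + Y^{2}$ ($A{\left(Y \right)} = Y Y + Y = Y^{2} + Y = Y + Y^{2}$)
$A{\left(322 \right)} - D{\left(Z \right)} = 322 \left(1 + 322\right) - -684 = 322 \cdot 323 + 684 = 104006 + 684 = 104690$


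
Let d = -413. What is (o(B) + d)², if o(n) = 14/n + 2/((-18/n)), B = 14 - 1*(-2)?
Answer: 888099601/5184 ≈ 1.7132e+5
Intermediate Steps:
B = 16 (B = 14 + 2 = 16)
o(n) = 14/n - n/9 (o(n) = 14/n + 2*(-n/18) = 14/n - n/9)
(o(B) + d)² = ((14/16 - ⅑*16) - 413)² = ((14*(1/16) - 16/9) - 413)² = ((7/8 - 16/9) - 413)² = (-65/72 - 413)² = (-29801/72)² = 888099601/5184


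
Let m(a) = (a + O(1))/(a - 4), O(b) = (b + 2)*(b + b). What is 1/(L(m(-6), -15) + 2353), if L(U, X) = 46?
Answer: 1/2399 ≈ 0.00041684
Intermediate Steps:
O(b) = 2*b*(2 + b) (O(b) = (2 + b)*(2*b) = 2*b*(2 + b))
m(a) = (6 + a)/(-4 + a) (m(a) = (a + 2*1*(2 + 1))/(a - 4) = (a + 2*1*3)/(-4 + a) = (a + 6)/(-4 + a) = (6 + a)/(-4 + a))
1/(L(m(-6), -15) + 2353) = 1/(46 + 2353) = 1/2399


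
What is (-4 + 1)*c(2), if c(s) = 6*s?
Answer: -36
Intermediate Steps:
(-4 + 1)*c(2) = (-4 + 1)*(6*2) = -3*12 = -36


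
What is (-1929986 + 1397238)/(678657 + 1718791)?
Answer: -133187/599362 ≈ -0.22221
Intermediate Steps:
(-1929986 + 1397238)/(678657 + 1718791) = -532748/2397448 = -532748*1/2397448 = -133187/599362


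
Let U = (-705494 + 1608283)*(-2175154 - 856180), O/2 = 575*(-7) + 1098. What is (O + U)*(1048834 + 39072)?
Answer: -2977223390491780280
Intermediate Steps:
O = -5854 (O = 2*(575*(-7) + 1098) = 2*(-4025 + 1098) = 2*(-2927) = -5854)
U = -2736654990526 (U = 902789*(-3031334) = -2736654990526)
(O + U)*(1048834 + 39072) = (-5854 - 2736654990526)*(1048834 + 39072) = -2736654996380*1087906 = -2977223390491780280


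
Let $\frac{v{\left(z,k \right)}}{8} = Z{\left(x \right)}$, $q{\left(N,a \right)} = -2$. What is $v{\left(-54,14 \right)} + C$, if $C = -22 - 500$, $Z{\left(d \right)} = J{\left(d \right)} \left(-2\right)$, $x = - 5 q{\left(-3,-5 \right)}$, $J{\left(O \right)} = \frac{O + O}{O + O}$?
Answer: $-538$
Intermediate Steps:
$J{\left(O \right)} = 1$ ($J{\left(O \right)} = \frac{2 O}{2 O} = 2 O \frac{1}{2 O} = 1$)
$x = 10$ ($x = \left(-5\right) \left(-2\right) = 10$)
$Z{\left(d \right)} = -2$ ($Z{\left(d \right)} = 1 \left(-2\right) = -2$)
$v{\left(z,k \right)} = -16$ ($v{\left(z,k \right)} = 8 \left(-2\right) = -16$)
$C = -522$ ($C = -22 - 500 = -522$)
$v{\left(-54,14 \right)} + C = -16 - 522 = -538$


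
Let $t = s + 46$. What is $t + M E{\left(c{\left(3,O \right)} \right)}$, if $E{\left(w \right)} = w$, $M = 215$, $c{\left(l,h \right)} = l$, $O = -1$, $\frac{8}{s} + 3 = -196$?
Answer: $\frac{137501}{199} \approx 690.96$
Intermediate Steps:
$s = - \frac{8}{199}$ ($s = \frac{8}{-3 - 196} = \frac{8}{-199} = 8 \left(- \frac{1}{199}\right) = - \frac{8}{199} \approx -0.040201$)
$t = \frac{9146}{199}$ ($t = - \frac{8}{199} + 46 = \frac{9146}{199} \approx 45.96$)
$t + M E{\left(c{\left(3,O \right)} \right)} = \frac{9146}{199} + 215 \cdot 3 = \frac{9146}{199} + 645 = \frac{137501}{199}$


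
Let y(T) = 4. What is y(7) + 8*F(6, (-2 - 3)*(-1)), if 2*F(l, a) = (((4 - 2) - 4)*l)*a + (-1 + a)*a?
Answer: -156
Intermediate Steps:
F(l, a) = a*(-1 + a)/2 - a*l (F(l, a) = ((((4 - 2) - 4)*l)*a + (-1 + a)*a)/2 = (((2 - 4)*l)*a + a*(-1 + a))/2 = ((-2*l)*a + a*(-1 + a))/2 = (-2*a*l + a*(-1 + a))/2 = (a*(-1 + a) - 2*a*l)/2 = a*(-1 + a)/2 - a*l)
y(7) + 8*F(6, (-2 - 3)*(-1)) = 4 + 8*(((-2 - 3)*(-1))*(-1 + (-2 - 3)*(-1) - 2*6)/2) = 4 + 8*((-5*(-1))*(-1 - 5*(-1) - 12)/2) = 4 + 8*((½)*5*(-1 + 5 - 12)) = 4 + 8*((½)*5*(-8)) = 4 + 8*(-20) = 4 - 160 = -156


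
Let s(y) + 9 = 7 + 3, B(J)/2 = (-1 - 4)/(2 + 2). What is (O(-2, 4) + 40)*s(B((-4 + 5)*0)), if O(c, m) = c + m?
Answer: 42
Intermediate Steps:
B(J) = -5/2 (B(J) = 2*((-1 - 4)/(2 + 2)) = 2*(-5/4) = -5/2)
s(y) = 1 (s(y) = -9 + (7 + 3) = -9 + 10 = 1)
(O(-2, 4) + 40)*s(B((-4 + 5)*0)) = ((-2 + 4) + 40)*1 = (2 + 40)*1 = 42*1 = 42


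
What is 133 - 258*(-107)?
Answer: 27739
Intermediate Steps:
133 - 258*(-107) = 133 + 27606 = 27739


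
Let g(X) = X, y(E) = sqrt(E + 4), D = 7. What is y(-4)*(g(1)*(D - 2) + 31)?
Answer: 0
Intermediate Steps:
y(E) = sqrt(4 + E)
y(-4)*(g(1)*(D - 2) + 31) = sqrt(4 - 4)*(1*(7 - 2) + 31) = sqrt(0)*(1*5 + 31) = 0*(5 + 31) = 0*36 = 0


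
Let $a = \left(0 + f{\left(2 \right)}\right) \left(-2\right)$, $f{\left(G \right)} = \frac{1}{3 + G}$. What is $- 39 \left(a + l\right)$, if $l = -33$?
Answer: $\frac{6513}{5} \approx 1302.6$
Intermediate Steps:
$a = - \frac{2}{5}$ ($a = \left(0 + \frac{1}{3 + 2}\right) \left(-2\right) = \left(0 + \frac{1}{5}\right) \left(-2\right) = \frac{1}{5} \left(-2\right) = - \frac{2}{5} \approx -0.4$)
$- 39 \left(a + l\right) = - 39 \left(- \frac{2}{5} - 33\right) = \left(-39\right) \left(- \frac{167}{5}\right) = \frac{6513}{5}$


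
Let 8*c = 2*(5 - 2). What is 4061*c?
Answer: 12183/4 ≈ 3045.8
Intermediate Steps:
c = ¾ (c = (2*(5 - 2))/8 = (2*3)/8 = (⅛)*6 = ¾ ≈ 0.75000)
4061*c = 4061*(¾) = 12183/4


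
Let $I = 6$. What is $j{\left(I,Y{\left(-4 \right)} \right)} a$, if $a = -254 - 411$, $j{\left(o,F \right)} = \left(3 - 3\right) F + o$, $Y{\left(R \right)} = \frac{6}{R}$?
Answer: $-3990$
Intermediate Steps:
$j{\left(o,F \right)} = o$ ($j{\left(o,F \right)} = \left(3 - 3\right) F + o = 0 F + o = 0 + o = o$)
$a = -665$
$j{\left(I,Y{\left(-4 \right)} \right)} a = 6 \left(-665\right) = -3990$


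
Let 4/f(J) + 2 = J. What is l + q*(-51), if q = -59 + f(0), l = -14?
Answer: 3097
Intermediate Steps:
f(J) = 4/(-2 + J)
q = -61 (q = -59 + 4/(-2 + 0) = -59 + 4/(-2) = -59 + 4*(-1/2) = -59 - 2 = -61)
l + q*(-51) = -14 - 61*(-51) = -14 + 3111 = 3097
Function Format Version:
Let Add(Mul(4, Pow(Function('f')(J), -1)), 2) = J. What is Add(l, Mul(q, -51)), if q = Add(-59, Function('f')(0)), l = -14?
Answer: 3097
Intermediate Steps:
Function('f')(J) = Mul(4, Pow(Add(-2, J), -1))
q = -61 (q = Add(-59, Mul(4, Pow(Add(-2, 0), -1))) = Add(-59, Mul(4, Pow(-2, -1))) = Add(-59, Mul(4, Rational(-1, 2))) = Add(-59, -2) = -61)
Add(l, Mul(q, -51)) = Add(-14, Mul(-61, -51)) = Add(-14, 3111) = 3097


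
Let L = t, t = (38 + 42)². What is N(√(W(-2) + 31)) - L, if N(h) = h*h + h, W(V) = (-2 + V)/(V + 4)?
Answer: -6371 + √29 ≈ -6365.6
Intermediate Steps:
W(V) = (-2 + V)/(4 + V)
t = 6400 (t = 80² = 6400)
N(h) = h + h² (N(h) = h² + h = h + h²)
L = 6400
N(√(W(-2) + 31)) - L = √((-2 - 2)/(4 - 2) + 31)*(1 + √((-2 - 2)/(4 - 2) + 31)) - 1*6400 = √(-4/2 + 31)*(1 + √(-4/2 + 31)) - 6400 = √((½)*(-4) + 31)*(1 + √((½)*(-4) + 31)) - 6400 = √(-2 + 31)*(1 + √(-2 + 31)) - 6400 = √29*(1 + √29) - 6400 = -6400 + √29*(1 + √29)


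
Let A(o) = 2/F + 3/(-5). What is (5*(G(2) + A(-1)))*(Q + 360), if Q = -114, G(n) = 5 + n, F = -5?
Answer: 7380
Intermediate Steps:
A(o) = -1 (A(o) = 2/(-5) + 3/(-5) = 2*(-⅕) + 3*(-⅕) = -⅖ - ⅗ = -1)
(5*(G(2) + A(-1)))*(Q + 360) = (5*((5 + 2) - 1))*(-114 + 360) = (5*(7 - 1))*246 = (5*6)*246 = 30*246 = 7380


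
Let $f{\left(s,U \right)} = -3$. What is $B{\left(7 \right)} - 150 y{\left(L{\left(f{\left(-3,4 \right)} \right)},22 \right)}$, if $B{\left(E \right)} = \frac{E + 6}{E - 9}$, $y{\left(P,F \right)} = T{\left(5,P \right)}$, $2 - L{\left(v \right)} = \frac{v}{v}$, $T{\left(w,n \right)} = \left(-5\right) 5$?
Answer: $\frac{7487}{2} \approx 3743.5$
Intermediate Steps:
$T{\left(w,n \right)} = -25$
$L{\left(v \right)} = 1$ ($L{\left(v \right)} = 2 - \frac{v}{v} = 2 - 1 = 1$)
$y{\left(P,F \right)} = -25$
$B{\left(E \right)} = \frac{6 + E}{-9 + E}$
$B{\left(7 \right)} - 150 y{\left(L{\left(f{\left(-3,4 \right)} \right)},22 \right)} = \frac{6 + 7}{-9 + 7} - -3750 = \frac{1}{-2} \cdot 13 + 3750 = \left(- \frac{1}{2}\right) 13 + 3750 = - \frac{13}{2} + 3750 = \frac{7487}{2}$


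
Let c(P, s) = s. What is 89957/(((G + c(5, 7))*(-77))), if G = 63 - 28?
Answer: -12851/462 ≈ -27.816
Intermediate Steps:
G = 35
89957/(((G + c(5, 7))*(-77))) = 89957/(((35 + 7)*(-77))) = 89957/((42*(-77))) = 89957/(-3234) = 89957*(-1/3234) = -12851/462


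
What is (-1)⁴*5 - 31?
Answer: -26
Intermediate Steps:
(-1)⁴*5 - 31 = 1*5 - 31 = 5 - 31 = -26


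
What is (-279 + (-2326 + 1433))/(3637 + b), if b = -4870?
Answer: 1172/1233 ≈ 0.95053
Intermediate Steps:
(-279 + (-2326 + 1433))/(3637 + b) = (-279 + (-2326 + 1433))/(3637 - 4870) = (-279 - 893)/(-1233) = -1172*(-1/1233) = 1172/1233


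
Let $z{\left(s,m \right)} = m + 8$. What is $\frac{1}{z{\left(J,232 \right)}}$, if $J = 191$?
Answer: $\frac{1}{240} \approx 0.0041667$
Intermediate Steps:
$z{\left(s,m \right)} = 8 + m$
$\frac{1}{z{\left(J,232 \right)}} = \frac{1}{8 + 232} = \frac{1}{240}$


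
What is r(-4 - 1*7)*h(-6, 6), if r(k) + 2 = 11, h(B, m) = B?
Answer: -54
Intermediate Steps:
r(k) = 9 (r(k) = -2 + 11 = 9)
r(-4 - 1*7)*h(-6, 6) = 9*(-6) = -54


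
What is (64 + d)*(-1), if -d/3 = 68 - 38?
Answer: 26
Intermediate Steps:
d = -90 (d = -3*(68 - 38) = -3*30 = -90)
(64 + d)*(-1) = (64 - 90)*(-1) = -26*(-1) = 26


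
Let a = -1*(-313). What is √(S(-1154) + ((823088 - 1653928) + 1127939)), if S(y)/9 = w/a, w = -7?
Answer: 6*√808513117/313 ≈ 545.07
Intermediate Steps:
a = 313
S(y) = -63/313 (S(y) = 9*(-7/313) = -63/313)
√(S(-1154) + ((823088 - 1653928) + 1127939)) = √(-63/313 + ((823088 - 1653928) + 1127939)) = √(-63/313 + (-830840 + 1127939)) = √(-63/313 + 297099) = √(92991924/313) = 6*√808513117/313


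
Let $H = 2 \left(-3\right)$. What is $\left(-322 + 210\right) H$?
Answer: $672$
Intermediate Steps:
$H = -6$
$\left(-322 + 210\right) H = \left(-322 + 210\right) \left(-6\right) = \left(-112\right) \left(-6\right) = 672$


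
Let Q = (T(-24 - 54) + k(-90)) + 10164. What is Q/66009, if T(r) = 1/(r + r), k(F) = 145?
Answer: 1608203/10297404 ≈ 0.15618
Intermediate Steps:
T(r) = 1/(2*r)
Q = 1608203/156 (Q = (1/(2*(-24 - 54)) + 145) + 10164 = ((½)/(-78) + 145) + 10164 = ((½)*(-1/78) + 145) + 10164 = (-1/156 + 145) + 10164 = 22619/156 + 10164 = 1608203/156 ≈ 10309.)
Q/66009 = (1608203/156)/66009 = (1608203/156)*(1/66009) = 1608203/10297404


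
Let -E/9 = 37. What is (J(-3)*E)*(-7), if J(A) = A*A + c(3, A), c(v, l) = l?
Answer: 13986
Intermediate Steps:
E = -333 (E = -9*37 = -333)
J(A) = A + A² (J(A) = A*A + A = A² + A = A + A²)
(J(-3)*E)*(-7) = (-3*(1 - 3)*(-333))*(-7) = (-3*(-2)*(-333))*(-7) = (6*(-333))*(-7) = -1998*(-7) = 13986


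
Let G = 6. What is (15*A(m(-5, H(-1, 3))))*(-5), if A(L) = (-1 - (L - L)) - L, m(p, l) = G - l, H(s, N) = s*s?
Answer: 450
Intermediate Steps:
H(s, N) = s²
m(p, l) = 6 - l
A(L) = -1 - L (A(L) = (-1 - 1*0) - L = (-1 + 0) - L = -1 - L)
(15*A(m(-5, H(-1, 3))))*(-5) = (15*(-1 - (6 - 1*(-1)²)))*(-5) = (15*(-1 - (6 - 1*1)))*(-5) = (15*(-1 - (6 - 1)))*(-5) = (15*(-1 - 1*5))*(-5) = (15*(-1 - 5))*(-5) = (15*(-6))*(-5) = -90*(-5) = 450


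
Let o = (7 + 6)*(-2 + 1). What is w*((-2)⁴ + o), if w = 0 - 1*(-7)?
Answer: 21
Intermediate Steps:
o = -13 (o = 13*(-1) = -13)
w = 7 (w = 0 + 7 = 7)
w*((-2)⁴ + o) = 7*((-2)⁴ - 13) = 7*(16 - 13) = 7*3 = 21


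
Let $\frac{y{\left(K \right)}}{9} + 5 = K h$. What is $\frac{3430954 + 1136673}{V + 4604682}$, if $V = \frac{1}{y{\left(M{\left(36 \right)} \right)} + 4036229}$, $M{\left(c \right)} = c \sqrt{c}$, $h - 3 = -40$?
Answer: $\frac{18107242740512}{18254138246593} \approx 0.99195$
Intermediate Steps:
$h = -37$ ($h = 3 - 40 = -37$)
$M{\left(c \right)} = c^{\frac{3}{2}}$
$y{\left(K \right)} = -45 - 333 K$ ($y{\left(K \right)} = -45 + 9 K \left(-37\right) = -45 + 9 \left(- 37 K\right) = -45 - 333 K$)
$V = \frac{1}{3964256}$ ($V = \frac{1}{\left(-45 - 333 \cdot 36^{\frac{3}{2}}\right) + 4036229} = \frac{1}{\left(-45 - 71928\right) + 4036229} = \frac{1}{-71973 + 4036229} = \frac{1}{3964256} \approx 2.5225 \cdot 10^{-7}$)
$\frac{3430954 + 1136673}{V + 4604682} = \frac{3430954 + 1136673}{\frac{1}{3964256} + 4604682} = \frac{4567627}{\frac{18254138246593}{3964256}} = 4567627 \cdot \frac{3964256}{18254138246593} = \frac{18107242740512}{18254138246593}$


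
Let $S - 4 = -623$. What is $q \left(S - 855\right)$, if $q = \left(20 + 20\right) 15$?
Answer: $-884400$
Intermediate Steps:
$S = -619$ ($S = 4 - 623 = -619$)
$q = 600$ ($q = 40 \cdot 15 = 600$)
$q \left(S - 855\right) = 600 \left(-619 - 855\right) = 600 \left(-1474\right) = -884400$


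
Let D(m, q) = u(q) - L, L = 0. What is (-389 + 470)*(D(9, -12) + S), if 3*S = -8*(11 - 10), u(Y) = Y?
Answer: -1188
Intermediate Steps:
S = -8/3 (S = (-8*(11 - 10))/3 = (-8*1)/3 = (⅓)*(-8) = -8/3 ≈ -2.6667)
D(m, q) = q (D(m, q) = q - 1*0 = q + 0 = q)
(-389 + 470)*(D(9, -12) + S) = (-389 + 470)*(-12 - 8/3) = 81*(-44/3) = -1188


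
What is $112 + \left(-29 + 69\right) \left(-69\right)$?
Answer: $-2648$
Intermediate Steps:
$112 + \left(-29 + 69\right) \left(-69\right) = 112 + 40 \left(-69\right) = 112 - 2760 = -2648$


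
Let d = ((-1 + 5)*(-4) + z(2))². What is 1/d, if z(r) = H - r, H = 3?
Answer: 1/225 ≈ 0.0044444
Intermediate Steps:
z(r) = 3 - r
d = 225 (d = ((-1 + 5)*(-4) + (3 - 1*2))² = (4*(-4) + (3 - 2))² = (-16 + 1)² = (-15)² = 225)
1/d = 1/225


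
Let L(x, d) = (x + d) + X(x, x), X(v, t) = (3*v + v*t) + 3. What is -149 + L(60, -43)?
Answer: 3651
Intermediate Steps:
X(v, t) = 3 + 3*v + t*v (X(v, t) = (3*v + t*v) + 3 = 3 + 3*v + t*v)
L(x, d) = 3 + d + x² + 4*x (L(x, d) = (x + d) + (3 + 3*x + x*x) = (d + x) + (3 + 3*x + x²) = (d + x) + (3 + x² + 3*x) = 3 + d + x² + 4*x)
-149 + L(60, -43) = -149 + (3 - 43 + 60² + 4*60) = -149 + (3 - 43 + 3600 + 240) = -149 + 3800 = 3651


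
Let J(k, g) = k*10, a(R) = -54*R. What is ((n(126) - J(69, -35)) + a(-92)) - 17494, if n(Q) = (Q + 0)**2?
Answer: 2660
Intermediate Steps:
J(k, g) = 10*k
n(Q) = Q**2
((n(126) - J(69, -35)) + a(-92)) - 17494 = ((126**2 - 10*69) - 54*(-92)) - 17494 = ((15876 - 1*690) + 4968) - 17494 = ((15876 - 690) + 4968) - 17494 = (15186 + 4968) - 17494 = 20154 - 17494 = 2660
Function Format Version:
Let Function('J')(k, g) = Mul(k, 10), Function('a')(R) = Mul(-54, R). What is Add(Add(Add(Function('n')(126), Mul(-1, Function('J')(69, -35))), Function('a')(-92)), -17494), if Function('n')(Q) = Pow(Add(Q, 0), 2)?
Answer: 2660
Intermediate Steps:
Function('J')(k, g) = Mul(10, k)
Function('n')(Q) = Pow(Q, 2)
Add(Add(Add(Function('n')(126), Mul(-1, Function('J')(69, -35))), Function('a')(-92)), -17494) = Add(Add(Add(Pow(126, 2), Mul(-1, Mul(10, 69))), Mul(-54, -92)), -17494) = Add(Add(Add(15876, Mul(-1, 690)), 4968), -17494) = Add(Add(Add(15876, -690), 4968), -17494) = Add(Add(15186, 4968), -17494) = Add(20154, -17494) = 2660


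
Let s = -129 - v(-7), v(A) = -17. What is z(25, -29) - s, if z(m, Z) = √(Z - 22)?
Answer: 112 + I*√51 ≈ 112.0 + 7.1414*I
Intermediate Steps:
z(m, Z) = √(-22 + Z)
s = -112 (s = -129 - 1*(-17) = -129 + 17 = -112)
z(25, -29) - s = √(-22 - 29) - 1*(-112) = √(-51) + 112 = I*√51 + 112 = 112 + I*√51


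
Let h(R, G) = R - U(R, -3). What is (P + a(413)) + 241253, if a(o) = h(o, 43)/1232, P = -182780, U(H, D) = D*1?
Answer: 4502447/77 ≈ 58473.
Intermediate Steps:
U(H, D) = D
h(R, G) = 3 + R (h(R, G) = R - 1*(-3) = R + 3 = 3 + R)
a(o) = 3/1232 + o/1232 (a(o) = (3 + o)/1232 = (3 + o)*(1/1232) = 3/1232 + o/1232)
(P + a(413)) + 241253 = (-182780 + (3/1232 + (1/1232)*413)) + 241253 = (-182780 + (3/1232 + 59/176)) + 241253 = (-182780 + 26/77) + 241253 = -14074034/77 + 241253 = 4502447/77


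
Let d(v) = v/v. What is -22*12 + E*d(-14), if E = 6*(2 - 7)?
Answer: -294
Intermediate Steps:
d(v) = 1
E = -30 (E = 6*(-5) = -30)
-22*12 + E*d(-14) = -22*12 - 30*1 = -264 - 30 = -294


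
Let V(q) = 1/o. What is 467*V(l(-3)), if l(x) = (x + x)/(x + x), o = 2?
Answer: 467/2 ≈ 233.50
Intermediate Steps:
l(x) = 1 (l(x) = (2*x)/((2*x)) = (2*x)*(1/(2*x)) = 1)
V(q) = 1/2
467*V(l(-3)) = 467*(1/2) = 467/2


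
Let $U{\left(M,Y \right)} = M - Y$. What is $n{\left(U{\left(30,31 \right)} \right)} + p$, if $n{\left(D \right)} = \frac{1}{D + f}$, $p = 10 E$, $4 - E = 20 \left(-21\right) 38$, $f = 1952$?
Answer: $\frac{311457641}{1951} \approx 1.5964 \cdot 10^{5}$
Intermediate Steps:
$E = 15964$ ($E = 4 - 20 \left(-21\right) 38 = 4 - \left(-420\right) 38 = 4 - -15960 = 4 + 15960 = 15964$)
$p = 159640$ ($p = 10 \cdot 15964 = 159640$)
$n{\left(D \right)} = \frac{1}{1952 + D}$ ($n{\left(D \right)} = \frac{1}{D + 1952} = \frac{1}{1952 + D}$)
$n{\left(U{\left(30,31 \right)} \right)} + p = \frac{1}{1952 + \left(30 - 31\right)} + 159640 = \frac{1}{1952 - 1} + 159640 = \frac{1}{1951} + 159640 = \frac{311457641}{1951}$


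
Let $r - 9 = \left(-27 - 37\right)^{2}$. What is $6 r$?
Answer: $24630$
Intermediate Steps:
$r = 4105$ ($r = 9 + \left(-27 - 37\right)^{2} = 9 + \left(-64\right)^{2} = 9 + 4096 = 4105$)
$6 r = 6 \cdot 4105 = 24630$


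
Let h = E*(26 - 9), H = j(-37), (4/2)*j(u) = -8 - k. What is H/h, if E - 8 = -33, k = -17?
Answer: -9/850 ≈ -0.010588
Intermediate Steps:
E = -25 (E = 8 - 33 = -25)
j(u) = 9/2 (j(u) = (-8 - 1*(-17))/2 = (-8 + 17)/2 = (1/2)*9 = 9/2)
H = 9/2 ≈ 4.5000
h = -425 (h = -25*(26 - 9) = -25*17 = -425)
H/h = (9/2)/(-425) = (9/2)*(-1/425) = -9/850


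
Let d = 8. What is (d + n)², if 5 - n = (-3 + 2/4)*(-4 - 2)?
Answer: 4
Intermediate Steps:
n = -10 (n = 5 - (-3 + 2/4)*(-4 - 2) = 5 - (-3 + 2*(¼))*(-6) = 5 - (-3 + ½)*(-6) = 5 - (-5)*(-6)/2 = 5 - 1*15 = 5 - 15 = -10)
(d + n)² = (8 - 10)² = (-2)² = 4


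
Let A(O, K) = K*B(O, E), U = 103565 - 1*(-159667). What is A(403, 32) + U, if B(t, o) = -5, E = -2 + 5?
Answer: 263072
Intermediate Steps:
E = 3
U = 263232 (U = 103565 + 159667 = 263232)
A(O, K) = -5*K (A(O, K) = K*(-5) = -5*K)
A(403, 32) + U = -5*32 + 263232 = -160 + 263232 = 263072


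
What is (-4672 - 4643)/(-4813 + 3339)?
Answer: 9315/1474 ≈ 6.3195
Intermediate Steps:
(-4672 - 4643)/(-4813 + 3339) = -9315/(-1474) = -9315*(-1/1474) = 9315/1474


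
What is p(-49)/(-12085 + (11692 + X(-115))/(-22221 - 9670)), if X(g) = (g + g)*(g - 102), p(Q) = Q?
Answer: 1562659/385464337 ≈ 0.0040540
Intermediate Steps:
X(g) = 2*g*(-102 + g) (X(g) = (2*g)*(-102 + g) = 2*g*(-102 + g))
p(-49)/(-12085 + (11692 + X(-115))/(-22221 - 9670)) = -49/(-12085 + (11692 + 2*(-115)*(-102 - 115))/(-22221 - 9670)) = -49/(-12085 + (11692 + 2*(-115)*(-217))/(-31891)) = -49/(-12085 + (11692 + 49910)*(-1/31891)) = -49/(-12085 + 61602*(-1/31891)) = -49/(-12085 - 61602/31891) = -49/(-385464337/31891) = -49*(-31891/385464337) = 1562659/385464337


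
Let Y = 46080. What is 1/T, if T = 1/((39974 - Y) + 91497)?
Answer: 85391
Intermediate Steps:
T = 1/85391 (T = 1/((39974 - 1*46080) + 91497) = 1/((39974 - 46080) + 91497) = 1/(-6106 + 91497) = 1/85391 ≈ 1.1711e-5)
1/T = 1/(1/85391) = 85391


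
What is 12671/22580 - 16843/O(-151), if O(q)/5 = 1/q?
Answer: 11485523859/22580 ≈ 5.0866e+5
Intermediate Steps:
O(q) = 5/q
12671/22580 - 16843/O(-151) = 12671/22580 - 16843/(5/(-151)) = 12671*(1/22580) - 16843/(5*(-1/151)) = 12671/22580 - 16843/(-5/151) = 12671/22580 - 16843*(-151/5) = 12671/22580 + 2543293/5 = 11485523859/22580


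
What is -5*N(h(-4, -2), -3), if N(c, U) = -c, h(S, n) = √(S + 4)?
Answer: 0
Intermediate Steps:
h(S, n) = √(4 + S)
-5*N(h(-4, -2), -3) = -(-5)*√(4 - 4) = -(-5)*√0 = -(-5)*0 = -5*0 = 0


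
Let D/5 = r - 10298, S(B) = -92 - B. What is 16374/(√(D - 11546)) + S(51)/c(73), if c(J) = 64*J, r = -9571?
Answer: -143/4672 - 16374*I*√110891/110891 ≈ -0.030608 - 49.171*I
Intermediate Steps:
D = -99345 (D = 5*(-9571 - 10298) = 5*(-19869) = -99345)
16374/(√(D - 11546)) + S(51)/c(73) = 16374/(√(-99345 - 11546)) + (-92 - 1*51)/((64*73)) = 16374/(√(-110891)) + (-92 - 51)/4672 = 16374/((I*√110891)) - 143*1/4672 = 16374*(-I*√110891/110891) - 143/4672 = -16374*I*√110891/110891 - 143/4672 = -143/4672 - 16374*I*√110891/110891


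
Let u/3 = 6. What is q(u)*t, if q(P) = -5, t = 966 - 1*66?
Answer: -4500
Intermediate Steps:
t = 900 (t = 966 - 66 = 900)
u = 18 (u = 3*6 = 18)
q(u)*t = -5*900 = -4500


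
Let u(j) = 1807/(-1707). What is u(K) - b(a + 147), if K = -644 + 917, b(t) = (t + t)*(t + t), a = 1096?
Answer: -10549596379/1707 ≈ -6.1802e+6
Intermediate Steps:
b(t) = 4*t**2 (b(t) = (2*t)*(2*t) = 4*t**2)
K = 273
u(j) = -1807/1707 (u(j) = 1807*(-1/1707) = -1807/1707)
u(K) - b(a + 147) = -1807/1707 - 4*(1096 + 147)**2 = -1807/1707 - 4*1243**2 = -1807/1707 - 4*1545049 = -1807/1707 - 1*6180196 = -1807/1707 - 6180196 = -10549596379/1707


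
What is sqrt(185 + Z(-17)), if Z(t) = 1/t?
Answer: 2*sqrt(13362)/17 ≈ 13.599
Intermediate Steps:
sqrt(185 + Z(-17)) = sqrt(185 + 1/(-17)) = sqrt(185 - 1/17) = sqrt(3144/17) = 2*sqrt(13362)/17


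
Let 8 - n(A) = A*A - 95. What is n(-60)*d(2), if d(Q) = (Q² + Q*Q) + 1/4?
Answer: -115401/4 ≈ -28850.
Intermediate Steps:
n(A) = 103 - A² (n(A) = 8 - (A*A - 95) = 8 - (A² - 95) = 8 - (-95 + A²) = 8 + (95 - A²) = 103 - A²)
d(Q) = ¼ + 2*Q² (d(Q) = (Q² + Q²) + ¼ = 2*Q² + ¼ = ¼ + 2*Q²)
n(-60)*d(2) = (103 - 1*(-60)²)*(¼ + 2*2²) = (103 - 1*3600)*(¼ + 2*4) = (103 - 3600)*(¼ + 8) = -3497*33/4 = -115401/4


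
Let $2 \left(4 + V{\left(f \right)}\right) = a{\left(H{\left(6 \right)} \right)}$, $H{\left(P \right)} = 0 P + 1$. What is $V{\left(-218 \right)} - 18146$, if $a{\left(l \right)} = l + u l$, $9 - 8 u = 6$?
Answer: $- \frac{290389}{16} \approx -18149.0$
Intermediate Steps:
$u = \frac{3}{8}$ ($u = \frac{9}{8} - \frac{3}{4} = \frac{3}{8} \approx 0.375$)
$H{\left(P \right)} = 1$ ($H{\left(P \right)} = 0 + 1 = 1$)
$a{\left(l \right)} = \frac{11 l}{8}$ ($a{\left(l \right)} = l + \frac{3 l}{8} = \frac{11 l}{8}$)
$V{\left(f \right)} = - \frac{53}{16}$ ($V{\left(f \right)} = -4 + \frac{\frac{11}{8} \cdot 1}{2} = -4 + \frac{1}{2} \cdot \frac{11}{8} = -4 + \frac{11}{16} = - \frac{53}{16}$)
$V{\left(-218 \right)} - 18146 = - \frac{53}{16} - 18146 = - \frac{290389}{16}$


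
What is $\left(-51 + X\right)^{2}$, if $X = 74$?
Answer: $529$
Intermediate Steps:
$\left(-51 + X\right)^{2} = \left(-51 + 74\right)^{2} = 23^{2} = 529$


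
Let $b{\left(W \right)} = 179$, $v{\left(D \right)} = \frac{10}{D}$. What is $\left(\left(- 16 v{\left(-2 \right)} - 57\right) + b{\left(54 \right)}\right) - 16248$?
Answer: $-16046$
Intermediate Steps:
$\left(\left(- 16 v{\left(-2 \right)} - 57\right) + b{\left(54 \right)}\right) - 16248 = \left(\left(- 16 \frac{10}{-2} - 57\right) + 179\right) - 16248 = \left(\left(- 16 \cdot 10 \left(- \frac{1}{2}\right) - 57\right) + 179\right) - 16248 = \left(\left(\left(-16\right) \left(-5\right) - 57\right) + 179\right) - 16248 = \left(\left(80 - 57\right) + 179\right) - 16248 = \left(23 + 179\right) - 16248 = 202 - 16248 = -16046$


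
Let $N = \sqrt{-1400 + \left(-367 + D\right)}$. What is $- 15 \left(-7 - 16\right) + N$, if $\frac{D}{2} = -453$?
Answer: $345 + 9 i \sqrt{33} \approx 345.0 + 51.701 i$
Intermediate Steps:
$D = -906$ ($D = 2 \left(-453\right) = -906$)
$N = 9 i \sqrt{33}$ ($N = \sqrt{-1400 - 1273} = \sqrt{-2673} = 9 i \sqrt{33} \approx 51.701 i$)
$- 15 \left(-7 - 16\right) + N = - 15 \left(-7 - 16\right) + 9 i \sqrt{33} = \left(-15\right) \left(-23\right) + 9 i \sqrt{33} = 345 + 9 i \sqrt{33}$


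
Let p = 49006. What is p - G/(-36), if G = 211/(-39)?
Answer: 68804213/1404 ≈ 49006.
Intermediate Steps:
G = -211/39 (G = 211*(-1/39) = -211/39 ≈ -5.4103)
p - G/(-36) = 49006 - (-211)/((-36)*39) = 49006 - (-1)*(-211)/(36*39) = 49006 - 1*211/1404 = 49006 - 211/1404 = 68804213/1404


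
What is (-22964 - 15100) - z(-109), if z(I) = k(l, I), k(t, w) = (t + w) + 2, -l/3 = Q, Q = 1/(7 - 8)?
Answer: -37960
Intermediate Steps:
Q = -1 (Q = 1/(-1) = -1)
l = 3 (l = -3*(-1) = 3)
k(t, w) = 2 + t + w
z(I) = 5 + I (z(I) = 2 + 3 + I = 5 + I)
(-22964 - 15100) - z(-109) = (-22964 - 15100) - (5 - 109) = -38064 - 1*(-104) = -38064 + 104 = -37960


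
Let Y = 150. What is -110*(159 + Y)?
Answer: -33990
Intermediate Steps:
-110*(159 + Y) = -110*(159 + 150) = -110*309 = -33990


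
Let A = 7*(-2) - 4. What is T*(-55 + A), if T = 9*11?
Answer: -7227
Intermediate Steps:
A = -18 (A = -14 - 4 = -18)
T = 99
T*(-55 + A) = 99*(-55 - 18) = 99*(-73) = -7227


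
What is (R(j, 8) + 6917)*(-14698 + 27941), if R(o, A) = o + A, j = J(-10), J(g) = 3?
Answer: 91747504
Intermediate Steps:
j = 3
R(o, A) = A + o
(R(j, 8) + 6917)*(-14698 + 27941) = ((8 + 3) + 6917)*(-14698 + 27941) = (11 + 6917)*13243 = 6928*13243 = 91747504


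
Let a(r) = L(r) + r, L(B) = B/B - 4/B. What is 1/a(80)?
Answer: 20/1619 ≈ 0.012353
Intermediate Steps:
L(B) = 1 - 4/B
a(r) = r + (-4 + r)/r (a(r) = (-4 + r)/r + r = r + (-4 + r)/r)
1/a(80) = 1/(1 + 80 - 4/80) = 1/(1 + 80 - 4*1/80) = 1/(1 + 80 - 1/20) = 1/(1619/20) = 20/1619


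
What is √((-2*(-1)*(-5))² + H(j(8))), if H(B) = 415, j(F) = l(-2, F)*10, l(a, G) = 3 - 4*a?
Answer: √515 ≈ 22.694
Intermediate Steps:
j(F) = 110 (j(F) = (3 - 4*(-2))*10 = (3 + 8)*10 = 11*10 = 110)
√((-2*(-1)*(-5))² + H(j(8))) = √((-2*(-1)*(-5))² + 415) = √((2*(-5))² + 415) = √((-10)² + 415) = √(100 + 415) = √515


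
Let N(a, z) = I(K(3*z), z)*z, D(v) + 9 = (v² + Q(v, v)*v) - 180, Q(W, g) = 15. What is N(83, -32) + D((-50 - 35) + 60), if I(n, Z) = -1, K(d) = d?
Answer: 93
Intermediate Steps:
D(v) = -189 + v² + 15*v (D(v) = -9 + ((v² + 15*v) - 180) = -9 + (-180 + v² + 15*v) = -189 + v² + 15*v)
N(a, z) = -z
N(83, -32) + D((-50 - 35) + 60) = -1*(-32) + (-189 + ((-50 - 35) + 60)² + 15*((-50 - 35) + 60)) = 32 + (-189 + (-85 + 60)² + 15*(-85 + 60)) = 32 + (-189 + (-25)² + 15*(-25)) = 32 + (-189 + 625 - 375) = 32 + 61 = 93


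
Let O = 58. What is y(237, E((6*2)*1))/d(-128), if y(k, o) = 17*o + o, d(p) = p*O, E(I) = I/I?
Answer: -9/3712 ≈ -0.0024246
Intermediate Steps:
E(I) = 1
d(p) = 58*p (d(p) = p*58 = 58*p)
y(k, o) = 18*o
y(237, E((6*2)*1))/d(-128) = (18*1)/((58*(-128))) = 18/(-7424) = 18*(-1/7424) = -9/3712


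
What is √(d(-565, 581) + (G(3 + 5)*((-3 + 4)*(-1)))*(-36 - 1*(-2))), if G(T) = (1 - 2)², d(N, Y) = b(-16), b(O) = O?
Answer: 3*√2 ≈ 4.2426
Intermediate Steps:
d(N, Y) = -16
G(T) = 1 (G(T) = (-1)² = 1)
√(d(-565, 581) + (G(3 + 5)*((-3 + 4)*(-1)))*(-36 - 1*(-2))) = √(-16 + (1*((-3 + 4)*(-1)))*(-36 - 1*(-2))) = √(-16 + (1*(1*(-1)))*(-36 + 2)) = √(-16 + (1*(-1))*(-34)) = √(-16 - 1*(-34)) = √(-16 + 34) = √18 = 3*√2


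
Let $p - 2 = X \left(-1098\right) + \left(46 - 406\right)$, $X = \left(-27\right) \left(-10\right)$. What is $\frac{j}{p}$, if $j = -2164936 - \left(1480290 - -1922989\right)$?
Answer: $\frac{5568215}{296818} \approx 18.76$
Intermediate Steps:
$j = -5568215$ ($j = -2164936 - \left(1480290 + 1922989\right) = -2164936 - 3403279 = -5568215$)
$X = 270$
$p = -296818$ ($p = 2 + \left(270 \left(-1098\right) + \left(46 - 406\right)\right) = 2 - 296820 = -296818$)
$\frac{j}{p} = - \frac{5568215}{-296818} = \left(-5568215\right) \left(- \frac{1}{296818}\right) = \frac{5568215}{296818}$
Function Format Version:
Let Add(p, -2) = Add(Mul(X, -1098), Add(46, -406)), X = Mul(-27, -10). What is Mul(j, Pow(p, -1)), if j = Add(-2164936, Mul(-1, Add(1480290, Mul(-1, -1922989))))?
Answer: Rational(5568215, 296818) ≈ 18.760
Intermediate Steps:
j = -5568215 (j = Add(-2164936, Mul(-1, Add(1480290, 1922989))) = Add(-2164936, Mul(-1, 3403279)) = Add(-2164936, -3403279) = -5568215)
X = 270
p = -296818 (p = Add(2, Add(Mul(270, -1098), Add(46, -406))) = Add(2, Add(-296460, -360)) = Add(2, -296820) = -296818)
Mul(j, Pow(p, -1)) = Mul(-5568215, Pow(-296818, -1)) = Mul(-5568215, Rational(-1, 296818)) = Rational(5568215, 296818)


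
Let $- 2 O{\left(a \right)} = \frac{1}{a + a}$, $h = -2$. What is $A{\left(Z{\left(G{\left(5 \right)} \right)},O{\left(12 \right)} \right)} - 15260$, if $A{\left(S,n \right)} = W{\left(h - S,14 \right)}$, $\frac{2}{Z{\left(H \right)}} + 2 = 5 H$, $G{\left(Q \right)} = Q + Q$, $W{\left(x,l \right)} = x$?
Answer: $- \frac{366289}{24} \approx -15262.0$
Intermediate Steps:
$G{\left(Q \right)} = 2 Q$
$Z{\left(H \right)} = \frac{2}{-2 + 5 H}$
$O{\left(a \right)} = - \frac{1}{4 a}$ ($O{\left(a \right)} = - \frac{1}{2 \left(a + a\right)} = - \frac{1}{2 \cdot 2 a} = - \frac{\frac{1}{2} \frac{1}{a}}{2} = - \frac{1}{4 a}$)
$A{\left(S,n \right)} = -2 - S$
$A{\left(Z{\left(G{\left(5 \right)} \right)},O{\left(12 \right)} \right)} - 15260 = \left(-2 - \frac{2}{-2 + 5 \cdot 2 \cdot 5}\right) - 15260 = \left(-2 - \frac{2}{-2 + 5 \cdot 10}\right) - 15260 = \left(-2 - \frac{2}{-2 + 50}\right) - 15260 = \left(-2 - \frac{2}{48}\right) - 15260 = \left(-2 - 2 \cdot \frac{1}{48}\right) - 15260 = \left(-2 - \frac{1}{24}\right) - 15260 = - \frac{49}{24} - 15260 = - \frac{366289}{24}$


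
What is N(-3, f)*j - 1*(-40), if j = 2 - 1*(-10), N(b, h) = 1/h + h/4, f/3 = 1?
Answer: 53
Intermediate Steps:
f = 3 (f = 3*1 = 3)
N(b, h) = 1/h + h/4 (N(b, h) = 1/h + h*(¼) = 1/h + h/4)
j = 12 (j = 2 + 10 = 12)
N(-3, f)*j - 1*(-40) = (1/3 + (¼)*3)*12 - 1*(-40) = (⅓ + ¾)*12 + 40 = (13/12)*12 + 40 = 13 + 40 = 53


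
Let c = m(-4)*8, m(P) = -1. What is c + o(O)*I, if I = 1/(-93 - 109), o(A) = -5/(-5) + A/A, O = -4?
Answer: -809/101 ≈ -8.0099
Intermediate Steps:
o(A) = 2 (o(A) = -5*(-⅕) + 1 = 1 + 1 = 2)
I = -1/202 (I = 1/(-202) = -1/202 ≈ -0.0049505)
c = -8 (c = -1*8 = -8)
c + o(O)*I = -8 + 2*(-1/202) = -8 - 1/101 = -809/101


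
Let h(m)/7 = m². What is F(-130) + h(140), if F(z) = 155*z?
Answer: 117050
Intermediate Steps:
h(m) = 7*m²
F(-130) + h(140) = 155*(-130) + 7*140² = -20150 + 7*19600 = -20150 + 137200 = 117050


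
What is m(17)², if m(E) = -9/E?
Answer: 81/289 ≈ 0.28028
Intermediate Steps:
m(17)² = (-9/17)² = 81/289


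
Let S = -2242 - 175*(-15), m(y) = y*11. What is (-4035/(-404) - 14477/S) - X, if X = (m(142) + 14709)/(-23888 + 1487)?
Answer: -93880646131/3466151532 ≈ -27.085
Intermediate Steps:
m(y) = 11*y
X = -16271/22401 (X = (11*142 + 14709)/(-23888 + 1487) = (1562 + 14709)/(-22401) = 16271*(-1/22401) = -16271/22401 ≈ -0.72635)
S = 383 (S = -2242 - 1*(-2625) = -2242 + 2625 = 383)
(-4035/(-404) - 14477/S) - X = (-4035/(-404) - 14477/383) - 1*(-16271/22401) = (-4035*(-1/404) - 14477*1/383) + 16271/22401 = (4035/404 - 14477/383) + 16271/22401 = -4303303/154732 + 16271/22401 = -93880646131/3466151532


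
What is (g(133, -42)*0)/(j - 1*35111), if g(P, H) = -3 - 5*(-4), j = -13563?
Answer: 0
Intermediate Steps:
g(P, H) = 17 (g(P, H) = -3 + 20 = 17)
(g(133, -42)*0)/(j - 1*35111) = (17*0)/(-13563 - 1*35111) = 0/(-13563 - 35111) = 0/(-48674) = 0*(-1/48674) = 0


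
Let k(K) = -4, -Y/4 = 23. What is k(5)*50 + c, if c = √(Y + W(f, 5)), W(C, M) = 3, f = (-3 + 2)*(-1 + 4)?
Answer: -200 + I*√89 ≈ -200.0 + 9.434*I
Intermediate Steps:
f = -3 (f = -1*3 = -3)
Y = -92 (Y = -4*23 = -92)
c = I*√89 (c = √(-92 + 3) = √(-89) = I*√89 ≈ 9.434*I)
k(5)*50 + c = -4*50 + I*√89 = -200 + I*√89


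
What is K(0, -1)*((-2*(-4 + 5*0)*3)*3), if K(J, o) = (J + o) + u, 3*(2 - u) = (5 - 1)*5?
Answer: -408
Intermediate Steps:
u = -14/3 (u = 2 - (5 - 1)*5/3 = 2 - 4*5/3 = 2 - ⅓*20 = 2 - 20/3 = -14/3 ≈ -4.6667)
K(J, o) = -14/3 + J + o (K(J, o) = (J + o) - 14/3 = -14/3 + J + o)
K(0, -1)*((-2*(-4 + 5*0)*3)*3) = (-14/3 + 0 - 1)*((-2*(-4 + 5*0)*3)*3) = -17*-2*(-4 + 0)*3*3/3 = -17*-2*(-4)*3*3/3 = -17*8*3*3/3 = -136*3 = -17/3*72 = -408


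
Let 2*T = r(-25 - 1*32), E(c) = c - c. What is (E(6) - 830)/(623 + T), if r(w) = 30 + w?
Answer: -1660/1219 ≈ -1.3618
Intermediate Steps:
E(c) = 0
T = -27/2 (T = (30 + (-25 - 1*32))/2 = (30 + (-25 - 32))/2 = (30 - 57)/2 = (½)*(-27) = -27/2 ≈ -13.500)
(E(6) - 830)/(623 + T) = (0 - 830)/(623 - 27/2) = -830/1219/2 = -830*2/1219 = -1660/1219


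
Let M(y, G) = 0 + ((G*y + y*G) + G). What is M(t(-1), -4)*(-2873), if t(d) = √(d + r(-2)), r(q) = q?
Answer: 11492 + 22984*I*√3 ≈ 11492.0 + 39809.0*I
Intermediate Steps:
t(d) = √(-2 + d) (t(d) = √(d - 2) = √(-2 + d))
M(y, G) = G + 2*G*y (M(y, G) = 0 + ((G*y + G*y) + G) = 0 + (2*G*y + G) = 0 + (G + 2*G*y) = G + 2*G*y)
M(t(-1), -4)*(-2873) = -4*(1 + 2*√(-2 - 1))*(-2873) = -4*(1 + 2*√(-3))*(-2873) = -4*(1 + 2*(I*√3))*(-2873) = -4*(1 + 2*I*√3)*(-2873) = (-4 - 8*I*√3)*(-2873) = 11492 + 22984*I*√3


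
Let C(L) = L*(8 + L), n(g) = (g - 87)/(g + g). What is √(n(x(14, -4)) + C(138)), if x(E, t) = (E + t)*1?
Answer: √2014415/10 ≈ 141.93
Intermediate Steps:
x(E, t) = E + t
n(g) = (-87 + g)/(2*g) (n(g) = (-87 + g)/((2*g)) = (-87 + g)*(1/(2*g)) = (-87 + g)/(2*g))
√(n(x(14, -4)) + C(138)) = √((-87 + (14 - 4))/(2*(14 - 4)) + 138*(8 + 138)) = √((½)*(-87 + 10)/10 + 138*146) = √((½)*(⅒)*(-77) + 20148) = √(-77/20 + 20148) = √(402883/20) = √2014415/10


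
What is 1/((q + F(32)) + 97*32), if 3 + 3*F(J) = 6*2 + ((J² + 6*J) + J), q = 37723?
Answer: 1/41246 ≈ 2.4245e-5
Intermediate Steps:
F(J) = 3 + J²/3 + 7*J/3 (F(J) = -1 + (6*2 + ((J² + 6*J) + J))/3 = -1 + (12 + (J² + 7*J))/3 = -1 + (12 + J² + 7*J)/3 = -1 + (4 + J²/3 + 7*J/3) = 3 + J²/3 + 7*J/3)
1/((q + F(32)) + 97*32) = 1/((37723 + (3 + (⅓)*32² + (7/3)*32)) + 97*32) = 1/((37723 + (3 + (⅓)*1024 + 224/3)) + 3104) = 1/((37723 + (3 + 1024/3 + 224/3)) + 3104) = 1/((37723 + 419) + 3104) = 1/(38142 + 3104) = 1/41246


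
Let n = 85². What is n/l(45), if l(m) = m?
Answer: 1445/9 ≈ 160.56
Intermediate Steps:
n = 7225
n/l(45) = 7225/45 = 7225*(1/45) = 1445/9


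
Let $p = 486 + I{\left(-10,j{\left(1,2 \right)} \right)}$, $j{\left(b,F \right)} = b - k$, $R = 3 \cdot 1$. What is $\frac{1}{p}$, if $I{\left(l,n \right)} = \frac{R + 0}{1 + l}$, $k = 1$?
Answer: $\frac{3}{1457} \approx 0.002059$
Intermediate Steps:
$R = 3$
$j{\left(b,F \right)} = -1 + b$ ($j{\left(b,F \right)} = b - 1 = -1 + b$)
$I{\left(l,n \right)} = \frac{3}{1 + l}$ ($I{\left(l,n \right)} = \frac{3 + 0}{1 + l} = \frac{3}{1 + l}$)
$p = \frac{1457}{3}$ ($p = 486 + \frac{3}{1 - 10} = 486 + \frac{3}{-9} = 486 + 3 \left(- \frac{1}{9}\right) = 486 - \frac{1}{3} = \frac{1457}{3} \approx 485.67$)
$\frac{1}{p} = \frac{1}{\frac{1457}{3}} = \frac{3}{1457}$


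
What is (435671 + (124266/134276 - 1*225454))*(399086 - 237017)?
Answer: 2287378833962451/67138 ≈ 3.4070e+10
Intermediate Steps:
(435671 + (124266/134276 - 1*225454))*(399086 - 237017) = (435671 + (124266*(1/134276) - 225454))*162069 = (435671 + (62133/67138 - 225454))*162069 = (435671 - 15136468519/67138)*162069 = (14113611079/67138)*162069 = 2287378833962451/67138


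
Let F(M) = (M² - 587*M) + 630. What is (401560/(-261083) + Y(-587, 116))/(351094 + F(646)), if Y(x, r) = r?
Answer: 4980678/16963345759 ≈ 0.00029361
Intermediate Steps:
F(M) = 630 + M² - 587*M
(401560/(-261083) + Y(-587, 116))/(351094 + F(646)) = (401560/(-261083) + 116)/(351094 + (630 + 646² - 587*646)) = (401560*(-1/261083) + 116)/(351094 + (630 + 417316 - 379202)) = (-401560/261083 + 116)/(351094 + 38744) = (29884068/261083)/389838 = (29884068/261083)*(1/389838) = 4980678/16963345759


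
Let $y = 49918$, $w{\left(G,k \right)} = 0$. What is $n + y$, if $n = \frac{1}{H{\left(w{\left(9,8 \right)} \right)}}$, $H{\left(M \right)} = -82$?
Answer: $\frac{4093275}{82} \approx 49918.0$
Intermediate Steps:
$n = - \frac{1}{82}$ ($n = \frac{1}{-82} = - \frac{1}{82} \approx -0.012195$)
$n + y = - \frac{1}{82} + 49918 = \frac{4093275}{82}$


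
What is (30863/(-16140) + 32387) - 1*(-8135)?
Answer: 653994217/16140 ≈ 40520.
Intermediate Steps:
(30863/(-16140) + 32387) - 1*(-8135) = (30863*(-1/16140) + 32387) + 8135 = (-30863/16140 + 32387) + 8135 = 522695317/16140 + 8135 = 653994217/16140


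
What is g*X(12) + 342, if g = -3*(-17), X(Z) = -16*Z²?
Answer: -117162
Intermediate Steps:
g = 51
g*X(12) + 342 = 51*(-16*12²) + 342 = 51*(-16*144) + 342 = 51*(-2304) + 342 = -117504 + 342 = -117162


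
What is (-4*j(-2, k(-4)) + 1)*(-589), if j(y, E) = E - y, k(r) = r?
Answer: -5301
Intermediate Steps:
(-4*j(-2, k(-4)) + 1)*(-589) = (-4*(-4 - 1*(-2)) + 1)*(-589) = (-4*(-4 + 2) + 1)*(-589) = (-4*(-2) + 1)*(-589) = (8 + 1)*(-589) = 9*(-589) = -5301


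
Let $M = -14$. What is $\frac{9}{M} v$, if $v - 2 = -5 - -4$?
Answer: $- \frac{9}{14} \approx -0.64286$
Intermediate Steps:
$v = 1$ ($v = 2 - 1 = 1$)
$\frac{9}{M} v = \frac{9}{-14} \cdot 1 = 9 \left(- \frac{1}{14}\right) 1 = \left(- \frac{9}{14}\right) 1 = - \frac{9}{14}$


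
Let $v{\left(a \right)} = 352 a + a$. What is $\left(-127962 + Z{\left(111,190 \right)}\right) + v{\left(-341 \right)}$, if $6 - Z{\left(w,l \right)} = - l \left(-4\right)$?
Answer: $-249089$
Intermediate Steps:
$Z{\left(w,l \right)} = 6 - 4 l$ ($Z{\left(w,l \right)} = 6 - - l \left(-4\right) = 6 - - \left(-4\right) l = 6 - 4 l$)
$v{\left(a \right)} = 353 a$
$\left(-127962 + Z{\left(111,190 \right)}\right) + v{\left(-341 \right)} = \left(-127962 + \left(6 - 760\right)\right) + 353 \left(-341\right) = \left(-127962 + \left(6 - 760\right)\right) - 120373 = \left(-127962 - 754\right) - 120373 = -128716 - 120373 = -249089$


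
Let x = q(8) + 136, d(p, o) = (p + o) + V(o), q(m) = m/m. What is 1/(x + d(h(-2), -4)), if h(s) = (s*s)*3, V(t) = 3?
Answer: 1/148 ≈ 0.0067568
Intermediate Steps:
q(m) = 1
h(s) = 3*s² (h(s) = s²*3 = 3*s²)
d(p, o) = 3 + o + p (d(p, o) = (p + o) + 3 = (o + p) + 3 = 3 + o + p)
x = 137 (x = 1 + 136 = 137)
1/(x + d(h(-2), -4)) = 1/(137 + (3 - 4 + 3*(-2)²)) = 1/(137 + (3 - 4 + 3*4)) = 1/(137 + (3 - 4 + 12)) = 1/(137 + 11) = 1/148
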